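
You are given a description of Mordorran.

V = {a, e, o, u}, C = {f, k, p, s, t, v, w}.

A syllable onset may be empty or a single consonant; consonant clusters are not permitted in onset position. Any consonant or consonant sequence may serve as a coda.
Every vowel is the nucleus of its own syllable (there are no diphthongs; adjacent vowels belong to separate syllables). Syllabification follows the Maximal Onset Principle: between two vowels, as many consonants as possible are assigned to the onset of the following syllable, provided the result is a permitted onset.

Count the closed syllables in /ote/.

Nuclei (vowels): o, e → 2 syllables.
/o…e/ gap (V1→V2): just /t/ — single C goes to the following onset.
Putting it together: o.te.
Classifying each syllable: /o/ (open), /te/ (open).
Closed syllables: 0.

0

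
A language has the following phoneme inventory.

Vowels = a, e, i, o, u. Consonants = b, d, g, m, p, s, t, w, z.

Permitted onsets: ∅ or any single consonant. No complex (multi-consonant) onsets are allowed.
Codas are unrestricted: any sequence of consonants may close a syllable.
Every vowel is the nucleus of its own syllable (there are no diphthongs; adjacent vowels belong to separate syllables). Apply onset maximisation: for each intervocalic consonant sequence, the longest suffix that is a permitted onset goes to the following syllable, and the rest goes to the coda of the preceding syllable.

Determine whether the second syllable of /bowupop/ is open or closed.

open

Nuclei (vowels): o, u, o → 3 syllables.
Between /o/ (V1) and /u/ (V2): /w/ is a single consonant, so it becomes the next onset.
Between /u/ (V2) and /o/ (V3): just /p/ — single C goes to the following onset.
So the parse is bo.wu.pop.
Syllable 2 is /wu/; it ends in its nucleus with no coda, so it is open.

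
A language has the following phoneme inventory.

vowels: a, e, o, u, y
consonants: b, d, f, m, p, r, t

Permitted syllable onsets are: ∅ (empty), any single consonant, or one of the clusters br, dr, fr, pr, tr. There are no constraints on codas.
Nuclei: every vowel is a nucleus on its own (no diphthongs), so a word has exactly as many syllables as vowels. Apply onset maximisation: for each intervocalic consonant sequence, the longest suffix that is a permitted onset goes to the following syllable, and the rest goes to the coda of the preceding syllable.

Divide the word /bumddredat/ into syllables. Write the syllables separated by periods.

bumd.dre.dat

Nuclei (vowels): u, e, a → 3 syllables.
V1 /u/ – V2 /e/: /mddr/; trying suffixes from longest down, /dr/ is the first permitted one, so coda /md/ | onset /dr/.
V2 /e/ – V3 /a/: /d/ is a single consonant, so it becomes the next onset.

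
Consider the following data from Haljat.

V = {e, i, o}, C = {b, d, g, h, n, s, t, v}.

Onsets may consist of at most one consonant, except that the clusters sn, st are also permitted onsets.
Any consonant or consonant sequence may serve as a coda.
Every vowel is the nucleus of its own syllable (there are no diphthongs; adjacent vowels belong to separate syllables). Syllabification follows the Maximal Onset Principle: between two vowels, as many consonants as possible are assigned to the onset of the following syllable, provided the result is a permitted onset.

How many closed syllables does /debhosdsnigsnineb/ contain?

4

The vowels are e, o, i, i, e — 5 nuclei, so 5 syllables.
/e…o/ gap (V1→V2): /bh/; trying suffixes from longest down, /h/ is the first permitted one, so coda /b/ | onset /h/.
/o…i/ gap (V2→V3): /sdsn/ — longest licit onset from the right is /sn/, leaving /sd/ as coda.
/i…i/ gap (V3→V4): /gsn/; trying suffixes from longest down, /sn/ is the first permitted one, so coda /g/ | onset /sn/.
/i…e/ gap (V4→V5): /n/ → onset of the next syllable (single consonants are always licit onsets).
Result: deb.hosd.snig.sni.neb.
Classifying each syllable: /deb/ (closed), /hosd/ (closed), /snig/ (closed), /sni/ (open), /neb/ (closed).
Closed syllables: 4.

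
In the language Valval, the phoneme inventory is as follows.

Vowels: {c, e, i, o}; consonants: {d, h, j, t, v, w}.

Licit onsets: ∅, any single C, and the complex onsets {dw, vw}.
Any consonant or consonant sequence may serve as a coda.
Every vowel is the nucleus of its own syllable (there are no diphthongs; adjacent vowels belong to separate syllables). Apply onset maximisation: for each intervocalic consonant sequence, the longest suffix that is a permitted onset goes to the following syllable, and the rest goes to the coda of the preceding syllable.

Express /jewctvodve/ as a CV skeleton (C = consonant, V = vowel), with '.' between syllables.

CV.CVC.CVC.CV

The vowels are e, c, o, e — 4 nuclei, so 4 syllables.
V1 /e/ – V2 /c/: /w/ → onset of the next syllable (single consonants are always licit onsets).
V2 /c/ – V3 /o/: /tv/ splits as /t/ + /v/ (/v/ is the longest suffix that is a licit onset).
V3 /o/ – V4 /e/: cluster /dv/ — the longest permitted-onset suffix is /v/; onset = /v/, preceding coda = /d/.
Syllabification: je.wct.vod.ve.
Mapping each syllable to C/V: /je/ → CV, /wct/ → CVC, /vod/ → CVC, /ve/ → CV.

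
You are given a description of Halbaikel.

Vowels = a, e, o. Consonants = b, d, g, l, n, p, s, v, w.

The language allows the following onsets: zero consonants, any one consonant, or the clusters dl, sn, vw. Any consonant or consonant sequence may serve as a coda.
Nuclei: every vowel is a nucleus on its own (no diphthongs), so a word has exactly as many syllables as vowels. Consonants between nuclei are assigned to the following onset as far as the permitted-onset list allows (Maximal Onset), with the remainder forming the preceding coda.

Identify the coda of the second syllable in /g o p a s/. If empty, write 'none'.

The vowels are o, a — 2 nuclei, so 2 syllables.
V1 /o/ – V2 /a/: /p/ is a single consonant, so it becomes the next onset.
Putting it together: go.pas.
Syllable 2 is /pas/: onset /p/, nucleus /a/, coda /s/.

s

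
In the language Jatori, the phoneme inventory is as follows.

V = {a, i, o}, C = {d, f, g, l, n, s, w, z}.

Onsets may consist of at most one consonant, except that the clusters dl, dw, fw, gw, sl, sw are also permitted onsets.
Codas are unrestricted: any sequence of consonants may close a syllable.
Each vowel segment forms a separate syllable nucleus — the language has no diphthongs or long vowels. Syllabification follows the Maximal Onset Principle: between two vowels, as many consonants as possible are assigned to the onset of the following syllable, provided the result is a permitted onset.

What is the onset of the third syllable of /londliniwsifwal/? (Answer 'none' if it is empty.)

Vowels present: o, i, i, i, a; each is a nucleus, giving 5 syllables.
/o…i/ gap (V1→V2): /ndl/ splits as /n/ + /dl/ (/dl/ is the longest suffix that is a licit onset).
/i…i/ gap (V2→V3): /n/ is a single consonant, so it becomes the next onset.
/i…i/ gap (V3→V4): /ws/ — longest licit onset from the right is /s/, leaving /w/ as coda.
/i…a/ gap (V4→V5): cluster /fw/ — /fw/ is itself a permitted onset, so the whole cluster goes right; preceding coda = ∅.
Result: lon.dli.niw.si.fwal.
Syllable 3 is /niw/: onset /n/, nucleus /i/, coda /w/.

n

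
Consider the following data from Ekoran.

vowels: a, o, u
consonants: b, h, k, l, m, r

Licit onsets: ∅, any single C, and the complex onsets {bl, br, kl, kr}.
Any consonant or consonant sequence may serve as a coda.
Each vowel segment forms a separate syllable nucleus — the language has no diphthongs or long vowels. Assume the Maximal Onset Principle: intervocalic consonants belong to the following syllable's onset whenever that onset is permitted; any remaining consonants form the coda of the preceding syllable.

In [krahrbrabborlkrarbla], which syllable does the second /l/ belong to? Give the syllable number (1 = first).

5

The vowels are a, a, o, a, a — 5 nuclei, so 5 syllables.
/a…a/ gap (V1→V2): cluster /hrbr/ — the longest permitted-onset suffix is /br/; onset = /br/, preceding coda = /hr/.
/a…o/ gap (V2→V3): cluster /bb/ — the longest permitted-onset suffix is /b/; onset = /b/, preceding coda = /b/.
/o…a/ gap (V3→V4): cluster /rlkr/ — the longest permitted-onset suffix is /kr/; onset = /kr/, preceding coda = /rl/.
/a…a/ gap (V4→V5): cluster /rbl/ — the longest permitted-onset suffix is /bl/; onset = /bl/, preceding coda = /r/.
So the parse is krahr.brab.borl.krar.bla.
The second /l/ is in the onset of syllable 5 (/bla/).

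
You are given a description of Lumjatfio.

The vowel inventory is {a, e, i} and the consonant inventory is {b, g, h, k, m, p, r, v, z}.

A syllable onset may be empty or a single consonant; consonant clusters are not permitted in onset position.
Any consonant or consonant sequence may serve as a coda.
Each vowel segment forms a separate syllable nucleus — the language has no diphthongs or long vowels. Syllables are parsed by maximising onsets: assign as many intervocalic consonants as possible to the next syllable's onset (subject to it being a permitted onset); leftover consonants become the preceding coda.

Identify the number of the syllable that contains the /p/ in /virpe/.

Vowels present: i, e; each is a nucleus, giving 2 syllables.
V1 /i/ – V2 /e/: /rp/ splits as /r/ + /p/ (/p/ is the longest suffix that is a licit onset).
So the parse is vir.pe.
The /p/ is in the onset of syllable 2 (/pe/).

2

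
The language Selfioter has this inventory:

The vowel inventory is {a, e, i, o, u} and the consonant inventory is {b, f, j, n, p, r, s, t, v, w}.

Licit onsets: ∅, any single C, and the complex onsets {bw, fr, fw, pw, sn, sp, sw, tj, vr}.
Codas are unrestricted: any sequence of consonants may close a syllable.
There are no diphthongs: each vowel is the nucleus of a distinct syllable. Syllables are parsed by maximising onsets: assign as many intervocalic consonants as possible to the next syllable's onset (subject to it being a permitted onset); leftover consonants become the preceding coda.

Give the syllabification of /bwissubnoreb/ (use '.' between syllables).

Nuclei (vowels): i, u, o, e → 4 syllables.
/i…u/ gap (V1→V2): /ss/ splits as /s/ + /s/ (/s/ is the longest suffix that is a licit onset).
/u…o/ gap (V2→V3): /bn/ splits as /b/ + /n/ (/n/ is the longest suffix that is a licit onset).
/o…e/ gap (V3→V4): /r/ → onset of the next syllable (single consonants are always licit onsets).

bwis.sub.no.reb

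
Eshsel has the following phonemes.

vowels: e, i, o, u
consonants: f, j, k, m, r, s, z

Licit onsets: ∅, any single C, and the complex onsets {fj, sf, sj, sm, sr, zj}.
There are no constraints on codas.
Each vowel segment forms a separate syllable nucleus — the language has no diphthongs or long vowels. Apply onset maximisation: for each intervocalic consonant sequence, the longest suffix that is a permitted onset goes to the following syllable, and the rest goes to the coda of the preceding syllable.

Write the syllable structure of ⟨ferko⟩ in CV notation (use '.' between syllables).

CVC.CV

Vowels present: e, o; each is a nucleus, giving 2 syllables.
σ1/σ2 boundary: /rk/; trying suffixes from longest down, /k/ is the first permitted one, so coda /r/ | onset /k/.
Result: fer.ko.
Mapping each syllable to C/V: /fer/ → CVC, /ko/ → CV.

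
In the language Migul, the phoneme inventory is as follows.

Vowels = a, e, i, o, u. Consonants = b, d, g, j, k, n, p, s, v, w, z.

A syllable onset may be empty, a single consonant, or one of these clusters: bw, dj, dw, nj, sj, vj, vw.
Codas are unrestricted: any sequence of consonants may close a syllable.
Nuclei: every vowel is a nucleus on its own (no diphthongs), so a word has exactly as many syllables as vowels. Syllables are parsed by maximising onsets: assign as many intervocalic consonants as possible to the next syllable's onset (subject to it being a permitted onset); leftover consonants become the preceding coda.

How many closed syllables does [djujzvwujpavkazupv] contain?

4

The vowels are u, u, a, a, u — 5 nuclei, so 5 syllables.
V1 /u/ – V2 /u/: /jzvw/ splits as /jz/ + /vw/ (/vw/ is the longest suffix that is a licit onset).
V2 /u/ – V3 /a/: cluster /jp/ — the longest permitted-onset suffix is /p/; onset = /p/, preceding coda = /j/.
V3 /a/ – V4 /a/: cluster /vk/ — the longest permitted-onset suffix is /k/; onset = /k/, preceding coda = /v/.
V4 /a/ – V5 /u/: /z/ is a single consonant, so it becomes the next onset.
Putting it together: djujz.vwuj.pav.ka.zupv.
Classifying each syllable: /djujz/ (closed), /vwuj/ (closed), /pav/ (closed), /ka/ (open), /zupv/ (closed).
Closed syllables: 4.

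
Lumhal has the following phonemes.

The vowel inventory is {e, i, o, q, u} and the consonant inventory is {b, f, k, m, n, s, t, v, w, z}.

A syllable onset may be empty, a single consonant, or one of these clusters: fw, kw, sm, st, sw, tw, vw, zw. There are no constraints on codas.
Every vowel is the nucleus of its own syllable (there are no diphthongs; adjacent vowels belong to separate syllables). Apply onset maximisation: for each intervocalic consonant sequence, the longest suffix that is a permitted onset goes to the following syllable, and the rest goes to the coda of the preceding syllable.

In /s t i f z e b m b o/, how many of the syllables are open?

1

The vowels are i, e, o — 3 nuclei, so 3 syllables.
σ1/σ2 boundary: cluster /fz/ — the longest permitted-onset suffix is /z/; onset = /z/, preceding coda = /f/.
σ2/σ3 boundary: /bmb/; trying suffixes from longest down, /b/ is the first permitted one, so coda /bm/ | onset /b/.
Putting it together: stif.zebm.bo.
Classifying each syllable: /stif/ (closed), /zebm/ (closed), /bo/ (open).
Open syllables: 1.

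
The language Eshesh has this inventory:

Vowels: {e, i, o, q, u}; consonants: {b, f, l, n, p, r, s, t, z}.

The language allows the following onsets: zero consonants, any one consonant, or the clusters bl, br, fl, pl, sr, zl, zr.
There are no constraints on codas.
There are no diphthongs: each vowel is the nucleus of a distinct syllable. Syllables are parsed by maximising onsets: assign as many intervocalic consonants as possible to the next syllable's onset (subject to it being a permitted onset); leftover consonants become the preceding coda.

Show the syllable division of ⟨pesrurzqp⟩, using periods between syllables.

The vowels are e, u, q — 3 nuclei, so 3 syllables.
/e…u/ gap (V1→V2): /sr/ — entire cluster is a permitted onset → onset /sr/, coda ∅.
/u…q/ gap (V2→V3): /rz/ splits as /r/ + /z/ (/z/ is the longest suffix that is a licit onset).

pe.srur.zqp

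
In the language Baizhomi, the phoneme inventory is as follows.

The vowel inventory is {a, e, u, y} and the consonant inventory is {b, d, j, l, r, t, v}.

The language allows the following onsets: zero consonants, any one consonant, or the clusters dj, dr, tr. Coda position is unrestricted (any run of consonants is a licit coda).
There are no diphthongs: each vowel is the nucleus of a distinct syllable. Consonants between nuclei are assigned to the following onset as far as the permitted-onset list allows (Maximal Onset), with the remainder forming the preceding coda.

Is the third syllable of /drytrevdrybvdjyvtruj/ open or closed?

closed

The vowels are y, e, y, y, u — 5 nuclei, so 5 syllables.
/y…e/ gap (V1→V2): /tr/ is a licit onset in full, so it all attaches to the next syllable.
/e…y/ gap (V2→V3): /vdr/ — longest licit onset from the right is /dr/, leaving /v/ as coda.
/y…y/ gap (V3→V4): /bvdj/ splits as /bv/ + /dj/ (/dj/ is the longest suffix that is a licit onset).
/y…u/ gap (V4→V5): /vtr/; trying suffixes from longest down, /tr/ is the first permitted one, so coda /v/ | onset /tr/.
Result: dry.trev.drybv.djyv.truj.
Syllable 3 is /drybv/ with coda /bv/, so it is closed.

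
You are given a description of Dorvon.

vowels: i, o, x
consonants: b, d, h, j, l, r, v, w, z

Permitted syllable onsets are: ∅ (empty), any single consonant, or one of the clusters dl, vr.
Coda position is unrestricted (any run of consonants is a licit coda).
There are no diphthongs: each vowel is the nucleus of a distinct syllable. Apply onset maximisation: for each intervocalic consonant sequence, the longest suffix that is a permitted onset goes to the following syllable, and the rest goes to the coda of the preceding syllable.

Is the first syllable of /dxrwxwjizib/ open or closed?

closed

Vowels present: x, x, i, i; each is a nucleus, giving 4 syllables.
V1 /x/ – V2 /x/: cluster /rw/ — the longest permitted-onset suffix is /w/; onset = /w/, preceding coda = /r/.
V2 /x/ – V3 /i/: cluster /wj/ — the longest permitted-onset suffix is /j/; onset = /j/, preceding coda = /w/.
V3 /i/ – V4 /i/: /z/ is a single consonant, so it becomes the next onset.
Syllabification: dxr.wxw.ji.zib.
Syllable 1 is /dxr/ with coda /r/, so it is closed.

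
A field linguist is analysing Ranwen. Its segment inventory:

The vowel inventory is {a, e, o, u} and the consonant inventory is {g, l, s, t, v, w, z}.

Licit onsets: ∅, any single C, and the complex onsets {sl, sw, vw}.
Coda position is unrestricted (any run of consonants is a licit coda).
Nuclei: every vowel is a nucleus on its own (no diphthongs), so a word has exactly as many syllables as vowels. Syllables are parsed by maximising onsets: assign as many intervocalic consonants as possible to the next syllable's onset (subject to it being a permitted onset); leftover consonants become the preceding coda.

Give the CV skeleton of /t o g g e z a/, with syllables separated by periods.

The vowels are o, e, a — 3 nuclei, so 3 syllables.
Between /o/ (V1) and /e/ (V2): cluster /gg/ — the longest permitted-onset suffix is /g/; onset = /g/, preceding coda = /g/.
Between /e/ (V2) and /a/ (V3): /z/ is a single consonant, so it becomes the next onset.
Putting it together: tog.ge.za.
Mapping each syllable to C/V: /tog/ → CVC, /ge/ → CV, /za/ → CV.

CVC.CV.CV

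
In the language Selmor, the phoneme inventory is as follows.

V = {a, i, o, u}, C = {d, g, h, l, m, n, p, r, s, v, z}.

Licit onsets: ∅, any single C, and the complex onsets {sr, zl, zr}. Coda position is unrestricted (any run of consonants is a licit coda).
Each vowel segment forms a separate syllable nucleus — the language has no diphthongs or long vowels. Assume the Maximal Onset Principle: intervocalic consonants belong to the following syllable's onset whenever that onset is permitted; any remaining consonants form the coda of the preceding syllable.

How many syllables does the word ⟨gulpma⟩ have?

Vowels present: u, a; each is a nucleus, giving 2 syllables.

2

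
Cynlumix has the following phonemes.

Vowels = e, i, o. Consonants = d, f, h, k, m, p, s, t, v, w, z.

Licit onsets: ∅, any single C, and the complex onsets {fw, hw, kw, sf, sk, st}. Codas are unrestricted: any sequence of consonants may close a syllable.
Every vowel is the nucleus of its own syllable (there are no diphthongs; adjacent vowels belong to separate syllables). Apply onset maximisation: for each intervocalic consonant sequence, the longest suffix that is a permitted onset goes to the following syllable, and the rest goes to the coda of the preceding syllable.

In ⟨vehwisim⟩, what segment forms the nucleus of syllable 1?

e

Vowels present: e, i, i; each is a nucleus, giving 3 syllables.
The first nucleus (vowel 1 from the left) is /e/.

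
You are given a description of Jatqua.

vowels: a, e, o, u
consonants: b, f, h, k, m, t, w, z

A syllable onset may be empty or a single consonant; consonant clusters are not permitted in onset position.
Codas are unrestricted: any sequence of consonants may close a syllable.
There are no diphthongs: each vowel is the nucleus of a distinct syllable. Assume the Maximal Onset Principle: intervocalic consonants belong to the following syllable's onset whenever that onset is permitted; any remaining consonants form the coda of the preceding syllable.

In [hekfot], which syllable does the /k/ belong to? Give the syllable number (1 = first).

Vowels present: e, o; each is a nucleus, giving 2 syllables.
/e…o/ gap (V1→V2): cluster /kf/ — the longest permitted-onset suffix is /f/; onset = /f/, preceding coda = /k/.
Result: hek.fot.
The /k/ is in the coda of syllable 1 (/hek/).

1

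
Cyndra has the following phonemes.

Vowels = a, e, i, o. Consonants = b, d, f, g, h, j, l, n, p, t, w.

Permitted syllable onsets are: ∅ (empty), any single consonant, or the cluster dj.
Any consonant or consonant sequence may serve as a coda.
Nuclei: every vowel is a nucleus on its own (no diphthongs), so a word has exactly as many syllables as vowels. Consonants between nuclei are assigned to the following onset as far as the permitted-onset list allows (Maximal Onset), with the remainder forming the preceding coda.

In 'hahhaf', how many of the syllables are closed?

Nuclei (vowels): a, a → 2 syllables.
Between /a/ (V1) and /a/ (V2): /hh/ — longest licit onset from the right is /h/, leaving /h/ as coda.
Syllabification: hah.haf.
Classifying each syllable: /hah/ (closed), /haf/ (closed).
Closed syllables: 2.

2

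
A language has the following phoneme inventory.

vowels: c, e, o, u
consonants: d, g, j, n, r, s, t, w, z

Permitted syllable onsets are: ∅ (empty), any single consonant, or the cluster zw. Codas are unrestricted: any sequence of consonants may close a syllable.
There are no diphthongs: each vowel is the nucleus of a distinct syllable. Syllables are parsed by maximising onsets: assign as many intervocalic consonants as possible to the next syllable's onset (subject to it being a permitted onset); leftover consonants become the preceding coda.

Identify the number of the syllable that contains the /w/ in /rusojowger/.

The vowels are u, o, o, e — 4 nuclei, so 4 syllables.
σ1/σ2 boundary: /s/ is a single consonant, so it becomes the next onset.
σ2/σ3 boundary: /j/ → onset of the next syllable (single consonants are always licit onsets).
σ3/σ4 boundary: /wg/ splits as /w/ + /g/ (/g/ is the longest suffix that is a licit onset).
Putting it together: ru.so.jow.ger.
The /w/ is in the coda of syllable 3 (/jow/).

3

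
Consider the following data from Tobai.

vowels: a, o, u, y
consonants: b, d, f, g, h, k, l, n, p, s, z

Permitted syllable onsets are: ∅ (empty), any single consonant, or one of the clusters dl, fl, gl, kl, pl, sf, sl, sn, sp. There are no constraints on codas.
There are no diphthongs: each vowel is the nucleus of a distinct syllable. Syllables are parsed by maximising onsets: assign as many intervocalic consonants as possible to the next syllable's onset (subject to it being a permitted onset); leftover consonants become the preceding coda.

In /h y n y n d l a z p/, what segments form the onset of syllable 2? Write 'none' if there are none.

n

Vowels present: y, y, a; each is a nucleus, giving 3 syllables.
Between /y/ (V1) and /y/ (V2): just /n/ — single C goes to the following onset.
Between /y/ (V2) and /a/ (V3): cluster /ndl/ — the longest permitted-onset suffix is /dl/; onset = /dl/, preceding coda = /n/.
Result: hy.nyn.dlazp.
Syllable 2 is /nyn/: onset /n/, nucleus /y/, coda /n/.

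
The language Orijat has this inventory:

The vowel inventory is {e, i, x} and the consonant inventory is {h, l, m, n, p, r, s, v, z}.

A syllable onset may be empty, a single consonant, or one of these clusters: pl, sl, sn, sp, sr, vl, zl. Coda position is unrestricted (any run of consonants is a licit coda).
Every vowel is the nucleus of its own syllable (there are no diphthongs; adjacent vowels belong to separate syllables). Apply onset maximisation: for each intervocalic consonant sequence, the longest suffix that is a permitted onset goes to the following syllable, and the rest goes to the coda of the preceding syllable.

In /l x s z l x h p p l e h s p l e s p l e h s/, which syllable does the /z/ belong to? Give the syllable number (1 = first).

Vowels present: x, x, e, e, e; each is a nucleus, giving 5 syllables.
/x…x/ gap (V1→V2): cluster /szl/ — the longest permitted-onset suffix is /zl/; onset = /zl/, preceding coda = /s/.
/x…e/ gap (V2→V3): /hppl/; trying suffixes from longest down, /pl/ is the first permitted one, so coda /hp/ | onset /pl/.
/e…e/ gap (V3→V4): /hspl/ — longest licit onset from the right is /pl/, leaving /hs/ as coda.
/e…e/ gap (V4→V5): /spl/ splits as /s/ + /pl/ (/pl/ is the longest suffix that is a licit onset).
So the parse is lxs.zlxhp.plehs.ples.plehs.
The /z/ is in the onset of syllable 2 (/zlxhp/).

2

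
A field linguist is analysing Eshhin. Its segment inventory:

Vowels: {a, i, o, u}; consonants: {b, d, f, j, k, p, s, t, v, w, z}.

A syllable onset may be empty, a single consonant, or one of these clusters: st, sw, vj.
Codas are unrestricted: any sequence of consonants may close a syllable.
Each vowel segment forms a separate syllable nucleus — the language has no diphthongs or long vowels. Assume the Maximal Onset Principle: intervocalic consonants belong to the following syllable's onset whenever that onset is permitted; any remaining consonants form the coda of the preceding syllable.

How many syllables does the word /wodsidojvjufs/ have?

4

Vowels present: o, i, o, u; each is a nucleus, giving 4 syllables.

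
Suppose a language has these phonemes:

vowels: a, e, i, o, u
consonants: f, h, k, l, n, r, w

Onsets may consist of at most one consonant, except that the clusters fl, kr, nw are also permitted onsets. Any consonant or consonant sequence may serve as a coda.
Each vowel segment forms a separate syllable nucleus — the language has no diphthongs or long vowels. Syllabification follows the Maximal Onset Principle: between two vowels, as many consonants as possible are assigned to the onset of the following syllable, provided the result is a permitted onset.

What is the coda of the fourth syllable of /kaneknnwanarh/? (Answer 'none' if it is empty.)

rh

Nuclei (vowels): a, e, a, a → 4 syllables.
V1 /a/ – V2 /e/: /n/ → onset of the next syllable (single consonants are always licit onsets).
V2 /e/ – V3 /a/: /knnw/ splits as /kn/ + /nw/ (/nw/ is the longest suffix that is a licit onset).
V3 /a/ – V4 /a/: /n/ → onset of the next syllable (single consonants are always licit onsets).
Putting it together: ka.nekn.nwa.narh.
Syllable 4 is /narh/: onset /n/, nucleus /a/, coda /rh/.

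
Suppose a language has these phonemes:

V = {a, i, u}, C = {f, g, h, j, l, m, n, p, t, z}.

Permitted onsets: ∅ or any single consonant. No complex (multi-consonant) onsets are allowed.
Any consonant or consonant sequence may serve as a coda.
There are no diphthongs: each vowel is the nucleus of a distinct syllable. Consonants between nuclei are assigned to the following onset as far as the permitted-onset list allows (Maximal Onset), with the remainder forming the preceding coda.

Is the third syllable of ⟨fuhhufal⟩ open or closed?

closed

Nuclei (vowels): u, u, a → 3 syllables.
/u…u/ gap (V1→V2): /hh/; trying suffixes from longest down, /h/ is the first permitted one, so coda /h/ | onset /h/.
/u…a/ gap (V2→V3): /f/ → onset of the next syllable (single consonants are always licit onsets).
Putting it together: fuh.hu.fal.
Syllable 3 is /fal/ with coda /l/, so it is closed.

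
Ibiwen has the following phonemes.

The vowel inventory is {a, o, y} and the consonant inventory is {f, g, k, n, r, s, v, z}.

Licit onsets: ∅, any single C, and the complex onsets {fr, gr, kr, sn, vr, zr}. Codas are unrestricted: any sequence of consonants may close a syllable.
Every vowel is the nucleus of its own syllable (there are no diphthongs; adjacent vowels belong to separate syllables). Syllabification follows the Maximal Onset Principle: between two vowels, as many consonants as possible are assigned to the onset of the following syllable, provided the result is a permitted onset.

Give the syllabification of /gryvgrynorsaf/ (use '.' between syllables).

gryv.gry.nor.saf

Vowels present: y, y, o, a; each is a nucleus, giving 4 syllables.
/y…y/ gap (V1→V2): /vgr/ splits as /v/ + /gr/ (/gr/ is the longest suffix that is a licit onset).
/y…o/ gap (V2→V3): /n/ is a single consonant, so it becomes the next onset.
/o…a/ gap (V3→V4): /rs/; trying suffixes from longest down, /s/ is the first permitted one, so coda /r/ | onset /s/.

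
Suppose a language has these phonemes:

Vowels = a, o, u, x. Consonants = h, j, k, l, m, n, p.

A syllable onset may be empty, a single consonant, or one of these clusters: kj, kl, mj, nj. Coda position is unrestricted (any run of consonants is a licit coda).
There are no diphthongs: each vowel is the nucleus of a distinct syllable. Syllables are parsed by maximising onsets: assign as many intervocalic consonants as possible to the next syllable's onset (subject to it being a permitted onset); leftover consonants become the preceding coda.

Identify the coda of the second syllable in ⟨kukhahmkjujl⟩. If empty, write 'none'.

Nuclei (vowels): u, a, u → 3 syllables.
V1 /u/ – V2 /a/: cluster /kh/ — the longest permitted-onset suffix is /h/; onset = /h/, preceding coda = /k/.
V2 /a/ – V3 /u/: /hmkj/ splits as /hm/ + /kj/ (/kj/ is the longest suffix that is a licit onset).
Putting it together: kuk.hahm.kjujl.
Syllable 2 is /hahm/: onset /h/, nucleus /a/, coda /hm/.

hm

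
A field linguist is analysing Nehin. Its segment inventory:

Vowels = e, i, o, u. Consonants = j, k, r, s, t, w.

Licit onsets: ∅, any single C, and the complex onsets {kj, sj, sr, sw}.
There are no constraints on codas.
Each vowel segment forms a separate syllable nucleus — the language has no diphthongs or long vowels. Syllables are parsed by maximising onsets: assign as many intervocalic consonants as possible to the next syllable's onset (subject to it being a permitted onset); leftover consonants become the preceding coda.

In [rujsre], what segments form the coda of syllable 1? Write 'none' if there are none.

Vowels present: u, e; each is a nucleus, giving 2 syllables.
V1 /u/ – V2 /e/: /jsr/ — longest licit onset from the right is /sr/, leaving /j/ as coda.
So the parse is ruj.sre.
Syllable 1 is /ruj/: onset /r/, nucleus /u/, coda /j/.

j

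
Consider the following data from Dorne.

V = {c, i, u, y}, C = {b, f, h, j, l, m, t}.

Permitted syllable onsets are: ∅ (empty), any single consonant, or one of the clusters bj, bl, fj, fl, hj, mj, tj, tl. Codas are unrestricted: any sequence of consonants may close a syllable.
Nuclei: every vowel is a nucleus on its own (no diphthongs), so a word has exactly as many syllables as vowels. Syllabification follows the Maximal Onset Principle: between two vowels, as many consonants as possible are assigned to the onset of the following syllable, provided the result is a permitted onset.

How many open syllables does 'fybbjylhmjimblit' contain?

Nuclei (vowels): y, y, i, i → 4 syllables.
σ1/σ2 boundary: /bbj/; trying suffixes from longest down, /bj/ is the first permitted one, so coda /b/ | onset /bj/.
σ2/σ3 boundary: /lhmj/; trying suffixes from longest down, /mj/ is the first permitted one, so coda /lh/ | onset /mj/.
σ3/σ4 boundary: /mbl/ — longest licit onset from the right is /bl/, leaving /m/ as coda.
Syllabification: fyb.bjylh.mjim.blit.
Classifying each syllable: /fyb/ (closed), /bjylh/ (closed), /mjim/ (closed), /blit/ (closed).
Open syllables: 0.

0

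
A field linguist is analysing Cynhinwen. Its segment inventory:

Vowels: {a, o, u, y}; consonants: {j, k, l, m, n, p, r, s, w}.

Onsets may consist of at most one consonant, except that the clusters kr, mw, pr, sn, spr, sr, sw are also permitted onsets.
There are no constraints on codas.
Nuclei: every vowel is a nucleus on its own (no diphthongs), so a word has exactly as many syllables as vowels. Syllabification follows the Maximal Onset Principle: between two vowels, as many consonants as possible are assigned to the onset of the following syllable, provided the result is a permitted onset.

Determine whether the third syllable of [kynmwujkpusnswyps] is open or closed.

closed

Vowels present: y, u, u, y; each is a nucleus, giving 4 syllables.
Between /y/ (V1) and /u/ (V2): /nmw/ — longest licit onset from the right is /mw/, leaving /n/ as coda.
Between /u/ (V2) and /u/ (V3): /jkp/ — longest licit onset from the right is /p/, leaving /jk/ as coda.
Between /u/ (V3) and /y/ (V4): /snsw/; trying suffixes from longest down, /sw/ is the first permitted one, so coda /sn/ | onset /sw/.
Result: kyn.mwujk.pusn.swyps.
Syllable 3 is /pusn/ with coda /sn/, so it is closed.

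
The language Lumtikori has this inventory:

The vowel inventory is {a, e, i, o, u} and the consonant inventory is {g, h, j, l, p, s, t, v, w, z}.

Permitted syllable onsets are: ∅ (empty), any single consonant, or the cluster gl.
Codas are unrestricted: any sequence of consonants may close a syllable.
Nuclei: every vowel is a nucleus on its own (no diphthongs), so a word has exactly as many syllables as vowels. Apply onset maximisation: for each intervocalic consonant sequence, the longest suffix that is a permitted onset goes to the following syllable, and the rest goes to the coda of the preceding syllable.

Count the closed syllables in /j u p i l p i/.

Nuclei (vowels): u, i, i → 3 syllables.
V1 /u/ – V2 /i/: /p/ → onset of the next syllable (single consonants are always licit onsets).
V2 /i/ – V3 /i/: /lp/; trying suffixes from longest down, /p/ is the first permitted one, so coda /l/ | onset /p/.
Result: ju.pil.pi.
Classifying each syllable: /ju/ (open), /pil/ (closed), /pi/ (open).
Closed syllables: 1.

1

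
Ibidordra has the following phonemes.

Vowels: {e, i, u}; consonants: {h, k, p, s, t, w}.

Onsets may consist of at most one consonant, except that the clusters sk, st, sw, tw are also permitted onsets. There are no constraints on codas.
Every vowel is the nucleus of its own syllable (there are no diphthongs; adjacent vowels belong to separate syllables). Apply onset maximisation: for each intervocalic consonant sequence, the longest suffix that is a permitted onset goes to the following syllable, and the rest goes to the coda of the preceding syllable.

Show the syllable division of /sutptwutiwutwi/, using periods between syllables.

Vowels present: u, u, i, u, i; each is a nucleus, giving 5 syllables.
/u…u/ gap (V1→V2): /tptw/; trying suffixes from longest down, /tw/ is the first permitted one, so coda /tp/ | onset /tw/.
/u…i/ gap (V2→V3): /t/ is a single consonant, so it becomes the next onset.
/i…u/ gap (V3→V4): just /w/ — single C goes to the following onset.
/u…i/ gap (V4→V5): /tw/ is a licit onset in full, so it all attaches to the next syllable.

sutp.twu.ti.wu.twi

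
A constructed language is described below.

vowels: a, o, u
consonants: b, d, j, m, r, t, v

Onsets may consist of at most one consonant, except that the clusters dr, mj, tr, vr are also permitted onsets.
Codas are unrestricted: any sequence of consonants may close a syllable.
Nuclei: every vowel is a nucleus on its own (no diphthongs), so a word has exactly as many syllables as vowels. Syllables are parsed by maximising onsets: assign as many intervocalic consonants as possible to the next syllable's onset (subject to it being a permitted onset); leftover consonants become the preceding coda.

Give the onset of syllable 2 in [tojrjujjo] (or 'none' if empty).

Nuclei (vowels): o, u, o → 3 syllables.
V1 /o/ – V2 /u/: /jrj/ — longest licit onset from the right is /j/, leaving /jr/ as coda.
V2 /u/ – V3 /o/: /jj/ splits as /j/ + /j/ (/j/ is the longest suffix that is a licit onset).
So the parse is tojr.juj.jo.
Syllable 2 is /juj/: onset /j/, nucleus /u/, coda /j/.

j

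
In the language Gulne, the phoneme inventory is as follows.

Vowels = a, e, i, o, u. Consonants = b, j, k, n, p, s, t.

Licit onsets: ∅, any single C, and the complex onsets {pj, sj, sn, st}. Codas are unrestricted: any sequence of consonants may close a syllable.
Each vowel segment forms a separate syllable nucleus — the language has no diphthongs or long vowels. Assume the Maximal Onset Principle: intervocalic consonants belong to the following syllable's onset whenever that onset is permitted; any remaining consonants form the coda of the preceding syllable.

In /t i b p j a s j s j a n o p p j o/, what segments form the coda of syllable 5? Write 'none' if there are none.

none

Nuclei (vowels): i, a, a, o, o → 5 syllables.
/i…a/ gap (V1→V2): /bpj/; trying suffixes from longest down, /pj/ is the first permitted one, so coda /b/ | onset /pj/.
/a…a/ gap (V2→V3): /sjsj/ splits as /sj/ + /sj/ (/sj/ is the longest suffix that is a licit onset).
/a…o/ gap (V3→V4): just /n/ — single C goes to the following onset.
/o…o/ gap (V4→V5): /ppj/ — longest licit onset from the right is /pj/, leaving /p/ as coda.
Syllabification: tib.pjasj.sja.nop.pjo.
Syllable 5 is /pjo/: onset /pj/, nucleus /o/, coda ∅.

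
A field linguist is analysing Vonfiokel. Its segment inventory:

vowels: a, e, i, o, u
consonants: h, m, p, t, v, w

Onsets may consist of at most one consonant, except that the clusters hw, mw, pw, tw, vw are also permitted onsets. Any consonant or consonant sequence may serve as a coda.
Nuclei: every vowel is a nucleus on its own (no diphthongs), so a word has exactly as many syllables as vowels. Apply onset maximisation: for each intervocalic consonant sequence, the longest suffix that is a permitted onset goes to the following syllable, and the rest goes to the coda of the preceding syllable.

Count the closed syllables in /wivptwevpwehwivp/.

The vowels are i, e, e, i — 4 nuclei, so 4 syllables.
Between /i/ (V1) and /e/ (V2): /vptw/; trying suffixes from longest down, /tw/ is the first permitted one, so coda /vp/ | onset /tw/.
Between /e/ (V2) and /e/ (V3): /vpw/; trying suffixes from longest down, /pw/ is the first permitted one, so coda /v/ | onset /pw/.
Between /e/ (V3) and /i/ (V4): cluster /hw/ — /hw/ is itself a permitted onset, so the whole cluster goes right; preceding coda = ∅.
Result: wivp.twev.pwe.hwivp.
Classifying each syllable: /wivp/ (closed), /twev/ (closed), /pwe/ (open), /hwivp/ (closed).
Closed syllables: 3.

3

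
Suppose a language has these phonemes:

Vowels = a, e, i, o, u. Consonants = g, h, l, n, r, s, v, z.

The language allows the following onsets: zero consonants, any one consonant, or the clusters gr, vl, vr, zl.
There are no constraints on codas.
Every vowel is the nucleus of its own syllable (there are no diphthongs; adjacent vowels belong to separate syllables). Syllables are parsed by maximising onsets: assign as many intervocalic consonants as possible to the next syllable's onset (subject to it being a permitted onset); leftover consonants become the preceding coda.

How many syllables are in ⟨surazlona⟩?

Vowels present: u, a, o, a; each is a nucleus, giving 4 syllables.

4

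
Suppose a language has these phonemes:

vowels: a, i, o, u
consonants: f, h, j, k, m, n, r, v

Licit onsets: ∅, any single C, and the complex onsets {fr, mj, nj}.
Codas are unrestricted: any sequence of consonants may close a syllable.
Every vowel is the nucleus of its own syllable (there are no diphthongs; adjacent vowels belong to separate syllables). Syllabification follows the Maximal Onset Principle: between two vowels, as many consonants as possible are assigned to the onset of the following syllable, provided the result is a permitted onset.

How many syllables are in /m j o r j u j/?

The vowels are o, u — 2 nuclei, so 2 syllables.

2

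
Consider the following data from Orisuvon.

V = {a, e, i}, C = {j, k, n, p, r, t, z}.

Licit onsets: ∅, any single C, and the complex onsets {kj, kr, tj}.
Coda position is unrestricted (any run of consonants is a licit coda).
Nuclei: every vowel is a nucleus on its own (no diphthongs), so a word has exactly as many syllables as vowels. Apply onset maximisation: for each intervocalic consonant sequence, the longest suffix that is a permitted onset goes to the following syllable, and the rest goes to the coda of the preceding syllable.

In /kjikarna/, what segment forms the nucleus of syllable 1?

i

Nuclei (vowels): i, a, a → 3 syllables.
The first nucleus (vowel 1 from the left) is /i/.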